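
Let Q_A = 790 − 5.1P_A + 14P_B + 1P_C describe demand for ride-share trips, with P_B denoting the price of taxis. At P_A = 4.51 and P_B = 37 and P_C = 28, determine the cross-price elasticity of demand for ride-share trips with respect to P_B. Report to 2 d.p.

0.39

At P_A = 4.51 and P_B = 37 and P_C = 28: Q_A = 1312.999.
∂Q_A/∂P_B = 14.
ε = (∂Q_A/∂P_B)(P_B/Q_A) = 14 × (37/1312.999) ≈ 0.39.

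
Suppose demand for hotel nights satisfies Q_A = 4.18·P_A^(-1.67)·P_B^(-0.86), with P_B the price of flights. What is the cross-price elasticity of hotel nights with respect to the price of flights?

In a log-linear (constant-elasticity) demand function, the coefficient on the exponent of P_B is the cross-price elasticity.
ε = -0.86. Negative, so hotel nights and flights are complements.

-0.86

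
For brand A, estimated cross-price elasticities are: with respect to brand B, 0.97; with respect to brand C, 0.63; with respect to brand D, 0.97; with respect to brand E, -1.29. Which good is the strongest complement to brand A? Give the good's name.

Complements have ε < 0. The most negative value is -1.29 (brand E).

brand E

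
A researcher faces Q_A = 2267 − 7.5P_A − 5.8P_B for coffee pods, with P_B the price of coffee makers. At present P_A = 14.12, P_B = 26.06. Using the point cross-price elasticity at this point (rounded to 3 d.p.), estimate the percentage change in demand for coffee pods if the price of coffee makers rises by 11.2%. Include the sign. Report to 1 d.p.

-0.8%

At P_A = 14.12, P_B = 26.06: Q_A = 2009.952.
∂Q_A/∂P_B = -5.8.
ε = (∂Q_A/∂P_B)(P_B/Q_A) = -5.8000 × 26.06/2009.952 ≈ -0.075.
%ΔQ_A ≈ ε × %ΔP_B = -0.075 × (11.2%) = -0.8%.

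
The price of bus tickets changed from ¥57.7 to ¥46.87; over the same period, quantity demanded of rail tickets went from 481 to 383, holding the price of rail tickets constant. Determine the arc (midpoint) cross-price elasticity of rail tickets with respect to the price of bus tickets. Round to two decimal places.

1.10

ΔQ_A = 383 − 481 = -98; ΔP_B = 46.87 − 57.7 = -10.83.
Midpoints: Q̄_A = 432.0, P̄_B = 52.28.
ε = (ΔQ_A/Q̄_A)/(ΔP_B/P̄_B) = (-98/432.0)/(-10.83/52.28) ≈ 1.10.
ε > 0: rail tickets and bus tickets are substitutes.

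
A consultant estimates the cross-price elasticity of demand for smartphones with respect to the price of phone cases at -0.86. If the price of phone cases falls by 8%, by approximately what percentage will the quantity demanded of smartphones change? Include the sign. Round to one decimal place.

%ΔQ ≈ ε × %ΔP of phone cases = -0.86 × (-8%) = 6.9%.

6.9%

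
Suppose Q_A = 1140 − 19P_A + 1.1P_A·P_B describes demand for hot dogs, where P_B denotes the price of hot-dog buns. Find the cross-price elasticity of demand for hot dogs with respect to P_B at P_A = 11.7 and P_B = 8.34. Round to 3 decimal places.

At P_A = 11.7 and P_B = 8.34: Q_A = 1025.036.
∂Q_A/∂P_B = 1.1P_A = 1.1(11.7) = 12.8700.
ε = (∂Q_A/∂P_B)(P_B/Q_A) = 12.8700 × (8.34/1025.036) ≈ 0.105.
ε > 0: substitutes.

0.105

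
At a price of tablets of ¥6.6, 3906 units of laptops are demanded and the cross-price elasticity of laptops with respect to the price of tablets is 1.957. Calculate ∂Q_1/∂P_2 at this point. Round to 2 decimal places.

1158.19

ε = (∂Q_1/∂P_2)·(P_2/Q_1) ⇒ ∂Q_1/∂P_2 = ε·Q_1/P_2 = 1.957 × 3906/6.6 ≈ 1158.19.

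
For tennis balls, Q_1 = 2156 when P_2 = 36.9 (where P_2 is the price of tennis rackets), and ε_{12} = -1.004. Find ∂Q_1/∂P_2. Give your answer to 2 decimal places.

ε = (∂Q_1/∂P_2)·(P_2/Q_1) ⇒ ∂Q_1/∂P_2 = ε·Q_1/P_2 = -1.004 × 2156/36.9 ≈ -58.66.

-58.66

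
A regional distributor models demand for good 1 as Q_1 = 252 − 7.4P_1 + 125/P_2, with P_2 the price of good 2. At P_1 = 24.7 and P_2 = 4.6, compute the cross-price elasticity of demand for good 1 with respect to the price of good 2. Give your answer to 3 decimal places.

At P_1 = 24.7 and P_2 = 4.6: Q_1 = 96.394.
∂Q_1/∂P_2 = −125/P_2² = -5.9074.
ε = (∂Q_1/∂P_2)(P_2/Q_1) = -5.9074 × (4.6/96.394) ≈ -0.282.
ε < 0: complements.

-0.282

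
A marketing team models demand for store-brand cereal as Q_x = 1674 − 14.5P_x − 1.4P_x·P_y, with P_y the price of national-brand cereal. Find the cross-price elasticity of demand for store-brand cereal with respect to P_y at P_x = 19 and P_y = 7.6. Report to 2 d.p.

At P_x = 19 and P_y = 7.6: Q_x = 1196.34.
∂Q_x/∂P_y = -1.4P_x = -1.4(19) = -26.6000.
ε = (∂Q_x/∂P_y)(P_y/Q_x) = -26.6000 × (7.6/1196.34) ≈ -0.17.
ε < 0: complements.

-0.17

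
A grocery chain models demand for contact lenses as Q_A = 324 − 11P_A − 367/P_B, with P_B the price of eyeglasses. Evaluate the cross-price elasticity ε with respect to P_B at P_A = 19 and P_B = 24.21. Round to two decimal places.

At P_A = 19 and P_B = 24.21: Q_A = 99.841.
∂Q_A/∂P_B = 367/P_B² = 0.6261.
ε = (∂Q_A/∂P_B)(P_B/Q_A) = 0.6261 × (24.21/99.841) ≈ 0.15.
ε > 0: substitutes.

0.15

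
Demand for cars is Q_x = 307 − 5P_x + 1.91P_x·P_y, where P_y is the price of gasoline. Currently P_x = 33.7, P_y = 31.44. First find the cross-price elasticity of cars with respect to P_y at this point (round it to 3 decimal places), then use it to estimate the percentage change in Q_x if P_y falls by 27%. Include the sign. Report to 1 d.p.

At P_x = 33.7, P_y = 31.44: Q_x = 2162.198.
∂Q_x/∂P_y = 1.91P_x = 64.3670.
ε = (∂Q_x/∂P_y)(P_y/Q_x) = 64.3670 × 31.44/2162.198 ≈ 0.936.
%ΔQ_x ≈ ε × %ΔP_y = 0.936 × (-27%) = -25.3%.

-25.3%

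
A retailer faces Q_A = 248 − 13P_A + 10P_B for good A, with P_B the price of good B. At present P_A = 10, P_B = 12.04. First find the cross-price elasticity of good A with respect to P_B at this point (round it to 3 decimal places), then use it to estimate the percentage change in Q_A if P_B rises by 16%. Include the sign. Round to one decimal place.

8.1%

At P_A = 10, P_B = 12.04: Q_A = 238.4.
∂Q_A/∂P_B = 10.
ε = (∂Q_A/∂P_B)(P_B/Q_A) = 10.0000 × 12.04/238.4 ≈ 0.505.
%ΔQ_A ≈ ε × %ΔP_B = 0.505 × (16%) = 8.1%.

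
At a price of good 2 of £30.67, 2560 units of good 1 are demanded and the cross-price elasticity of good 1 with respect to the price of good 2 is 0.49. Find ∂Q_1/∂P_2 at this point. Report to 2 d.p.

ε = (∂Q_1/∂P_2)·(P_2/Q_1) ⇒ ∂Q_1/∂P_2 = ε·Q_1/P_2 = 0.49 × 2560/30.67 ≈ 40.90.

40.90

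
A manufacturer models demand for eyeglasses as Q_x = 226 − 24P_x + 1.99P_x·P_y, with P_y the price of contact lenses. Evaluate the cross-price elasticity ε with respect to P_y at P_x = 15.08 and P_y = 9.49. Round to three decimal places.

At P_x = 15.08 and P_y = 9.49: Q_x = 148.867.
∂Q_x/∂P_y = 1.99P_x = 1.99(15.08) = 30.0092.
ε = (∂Q_x/∂P_y)(P_y/Q_x) = 30.0092 × (9.49/148.867) ≈ 1.913.
ε > 0: substitutes.

1.913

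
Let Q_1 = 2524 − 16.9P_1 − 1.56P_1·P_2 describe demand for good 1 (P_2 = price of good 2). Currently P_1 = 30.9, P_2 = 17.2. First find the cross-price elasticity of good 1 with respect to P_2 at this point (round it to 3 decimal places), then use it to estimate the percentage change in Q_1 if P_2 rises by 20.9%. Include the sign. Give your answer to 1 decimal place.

-14.8%

At P_1 = 30.9, P_2 = 17.2: Q_1 = 1172.681.
∂Q_1/∂P_2 = -1.56P_1 = -48.2040.
ε = (∂Q_1/∂P_2)(P_2/Q_1) = -48.2040 × 17.2/1172.681 ≈ -0.707.
%ΔQ_1 ≈ ε × %ΔP_2 = -0.707 × (20.9%) = -14.8%.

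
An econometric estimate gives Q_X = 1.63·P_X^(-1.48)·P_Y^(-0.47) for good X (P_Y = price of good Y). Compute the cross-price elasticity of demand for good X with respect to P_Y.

-0.47

In a log-linear (constant-elasticity) demand function, the coefficient on the exponent of P_Y is the cross-price elasticity.
ε = -0.47. Negative, so good X and good Y are complements.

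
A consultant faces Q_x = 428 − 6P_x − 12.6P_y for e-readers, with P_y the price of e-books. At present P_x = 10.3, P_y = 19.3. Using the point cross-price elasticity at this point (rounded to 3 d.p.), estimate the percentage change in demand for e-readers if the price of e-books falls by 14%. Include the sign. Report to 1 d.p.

27.7%

At P_x = 10.3, P_y = 19.3: Q_x = 123.02.
∂Q_x/∂P_y = -12.6.
ε = (∂Q_x/∂P_y)(P_y/Q_x) = -12.6000 × 19.3/123.02 ≈ -1.977.
%ΔQ_x ≈ ε × %ΔP_y = -1.977 × (-14%) = 27.7%.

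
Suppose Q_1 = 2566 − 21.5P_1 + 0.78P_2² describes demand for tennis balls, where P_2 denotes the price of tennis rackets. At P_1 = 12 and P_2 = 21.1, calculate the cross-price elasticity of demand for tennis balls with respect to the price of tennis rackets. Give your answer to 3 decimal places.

0.262

At P_1 = 12 and P_2 = 21.1: Q_1 = 2655.264.
∂Q_1/∂P_2 = 1.56P_2 = 1.56(21.1) = 32.9160.
ε = (∂Q_1/∂P_2)(P_2/Q_1) = 32.9160 × (21.1/2655.264) ≈ 0.262.
ε > 0: substitutes.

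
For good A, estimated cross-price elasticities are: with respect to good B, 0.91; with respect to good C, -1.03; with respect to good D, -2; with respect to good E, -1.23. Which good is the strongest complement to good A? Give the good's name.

Complements have ε < 0. The most negative value is -2 (good D).

good D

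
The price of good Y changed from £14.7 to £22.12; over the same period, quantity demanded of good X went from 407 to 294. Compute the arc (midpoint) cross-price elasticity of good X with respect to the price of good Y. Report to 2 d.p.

-0.80

ΔQ_X = 294 − 407 = -113; ΔP_Y = 22.12 − 14.7 = 7.42.
Midpoints: Q̄_X = 350.5, P̄_Y = 18.41.
ε = (ΔQ_X/Q̄_X)/(ΔP_Y/P̄_Y) = (-113/350.5)/(7.42/18.41) ≈ -0.80.
ε < 0: good X and good Y are complements.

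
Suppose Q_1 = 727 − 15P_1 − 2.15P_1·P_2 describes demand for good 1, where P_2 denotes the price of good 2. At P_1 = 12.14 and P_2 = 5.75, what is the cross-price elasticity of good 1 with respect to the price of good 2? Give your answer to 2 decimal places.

-0.38

At P_1 = 12.14 and P_2 = 5.75: Q_1 = 394.819.
∂Q_1/∂P_2 = -2.15P_1 = -2.15(12.14) = -26.1010.
ε = (∂Q_1/∂P_2)(P_2/Q_1) = -26.1010 × (5.75/394.819) ≈ -0.38.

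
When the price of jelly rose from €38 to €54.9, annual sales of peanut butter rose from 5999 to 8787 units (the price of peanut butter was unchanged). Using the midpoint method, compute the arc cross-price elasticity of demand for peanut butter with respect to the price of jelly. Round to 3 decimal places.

1.037

ΔQ_A = 8787 − 5999 = 2788; ΔP_B = 54.9 − 38 = 16.9.
Midpoints: Q̄_A = 7393.0, P̄_B = 46.45.
ε = (ΔQ_A/Q̄_A)/(ΔP_B/P̄_B) = (2788/7393.0)/(16.9/46.45) ≈ 1.037.
ε > 0: peanut butter and jelly are substitutes.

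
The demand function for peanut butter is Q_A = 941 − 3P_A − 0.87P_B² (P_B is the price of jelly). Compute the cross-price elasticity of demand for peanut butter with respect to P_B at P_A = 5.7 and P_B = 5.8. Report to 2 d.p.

-0.07

At P_A = 5.7 and P_B = 5.8: Q_A = 894.633.
∂Q_A/∂P_B = -1.74P_B = -1.74(5.8) = -10.0920.
ε = (∂Q_A/∂P_B)(P_B/Q_A) = -10.0920 × (5.8/894.633) ≈ -0.07.
ε < 0: complements.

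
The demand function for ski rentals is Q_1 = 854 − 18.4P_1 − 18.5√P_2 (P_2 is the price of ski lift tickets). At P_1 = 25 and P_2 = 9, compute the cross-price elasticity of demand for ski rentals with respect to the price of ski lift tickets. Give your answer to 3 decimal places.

At P_1 = 25 and P_2 = 9: Q_1 = 338.5.
∂Q_1/∂P_2 = -18.5/(2√P_2) = -18.5/(2√9) = -3.0833.
ε = (∂Q_1/∂P_2)(P_2/Q_1) = -3.0833 × (9/338.5) ≈ -0.082.
ε < 0: complements.

-0.082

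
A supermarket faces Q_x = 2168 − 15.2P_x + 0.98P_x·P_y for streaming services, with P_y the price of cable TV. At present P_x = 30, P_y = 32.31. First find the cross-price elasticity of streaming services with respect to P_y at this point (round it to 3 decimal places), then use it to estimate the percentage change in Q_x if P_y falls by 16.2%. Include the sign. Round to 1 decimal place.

-5.8%

At P_x = 30, P_y = 32.31: Q_x = 2661.914.
∂Q_x/∂P_y = 0.98P_x = 29.4000.
ε = (∂Q_x/∂P_y)(P_y/Q_x) = 29.4000 × 32.31/2661.914 ≈ 0.357.
%ΔQ_x ≈ ε × %ΔP_y = 0.357 × (-16.2%) = -5.8%.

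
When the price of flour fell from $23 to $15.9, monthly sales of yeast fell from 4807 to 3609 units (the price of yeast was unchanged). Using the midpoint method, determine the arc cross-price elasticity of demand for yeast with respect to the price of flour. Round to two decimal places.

0.78

ΔQ_A = 3609 − 4807 = -1198; ΔP_B = 15.9 − 23 = -7.1.
Midpoints: Q̄_A = 4208.0, P̄_B = 19.45.
ε = (ΔQ_A/Q̄_A)/(ΔP_B/P̄_B) = (-1198/4208.0)/(-7.1/19.45) ≈ 0.78.
ε > 0: yeast and flour are substitutes.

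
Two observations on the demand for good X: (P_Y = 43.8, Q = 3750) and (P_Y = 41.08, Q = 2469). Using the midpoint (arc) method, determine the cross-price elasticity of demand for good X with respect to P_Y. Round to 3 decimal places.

6.428

ΔQ_X = 2469 − 3750 = -1281; ΔP_Y = 41.08 − 43.8 = -2.72.
Midpoints: Q̄_X = 3109.5, P̄_Y = 42.44.
ε = (ΔQ_X/Q̄_X)/(ΔP_Y/P̄_Y) = (-1281/3109.5)/(-2.72/42.44) ≈ 6.428.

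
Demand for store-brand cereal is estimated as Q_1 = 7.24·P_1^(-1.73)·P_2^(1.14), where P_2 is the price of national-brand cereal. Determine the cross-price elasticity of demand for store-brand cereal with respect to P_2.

In a log-linear (constant-elasticity) demand function, the coefficient on the exponent of P_2 is the cross-price elasticity.
ε = 1.14. Positive, so store-brand cereal and national-brand cereal are substitutes.

1.14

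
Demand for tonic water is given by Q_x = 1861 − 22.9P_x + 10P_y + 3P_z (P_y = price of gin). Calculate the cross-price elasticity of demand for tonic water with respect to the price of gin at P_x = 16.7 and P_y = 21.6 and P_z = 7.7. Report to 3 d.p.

0.126

At P_x = 16.7 and P_y = 21.6 and P_z = 7.7: Q_x = 1717.67.
∂Q_x/∂P_y = 10.
ε = (∂Q_x/∂P_y)(P_y/Q_x) = 10 × (21.6/1717.67) ≈ 0.126.
Since ε > 0, tonic water and gin are substitutes.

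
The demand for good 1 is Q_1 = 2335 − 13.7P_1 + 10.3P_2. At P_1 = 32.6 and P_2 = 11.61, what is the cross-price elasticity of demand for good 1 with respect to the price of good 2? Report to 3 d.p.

At P_1 = 32.6 and P_2 = 11.61: Q_1 = 2007.963.
∂Q_1/∂P_2 = 10.3.
ε = (∂Q_1/∂P_2)(P_2/Q_1) = 10.3 × (11.61/2007.963) ≈ 0.060.

0.060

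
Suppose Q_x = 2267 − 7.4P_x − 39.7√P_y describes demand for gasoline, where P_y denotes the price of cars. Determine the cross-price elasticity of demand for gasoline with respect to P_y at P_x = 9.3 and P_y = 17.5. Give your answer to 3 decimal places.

-0.041

At P_x = 9.3 and P_y = 17.5: Q_x = 2032.103.
∂Q_x/∂P_y = -39.7/(2√P_y) = -39.7/(2√17.5) = -4.7451.
ε = (∂Q_x/∂P_y)(P_y/Q_x) = -4.7451 × (17.5/2032.103) ≈ -0.041.
ε < 0: complements.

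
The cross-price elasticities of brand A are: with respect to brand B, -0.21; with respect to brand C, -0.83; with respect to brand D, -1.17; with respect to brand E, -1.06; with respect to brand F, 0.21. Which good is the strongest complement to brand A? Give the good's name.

brand D

Complements have ε < 0. The most negative value is -1.17 (brand D).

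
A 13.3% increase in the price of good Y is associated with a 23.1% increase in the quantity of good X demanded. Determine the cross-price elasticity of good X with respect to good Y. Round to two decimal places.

ε = (%ΔQ of good X) / (%ΔP of good Y) = (23.1%) / (13.3%) ≈ 1.74.
Positive cross-price elasticity: substitutes.

1.74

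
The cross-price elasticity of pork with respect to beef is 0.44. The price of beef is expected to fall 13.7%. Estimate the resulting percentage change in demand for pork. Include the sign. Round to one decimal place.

%ΔQ ≈ ε × %ΔP of beef = 0.44 × (-13.7%) = -6.0%.
Demand for pork falls by about 6.0%.

-6.0%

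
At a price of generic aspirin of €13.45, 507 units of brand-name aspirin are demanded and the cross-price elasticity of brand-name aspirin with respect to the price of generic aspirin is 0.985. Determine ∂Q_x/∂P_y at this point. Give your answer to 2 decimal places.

37.13

ε = (∂Q_x/∂P_y)·(P_y/Q_x) ⇒ ∂Q_x/∂P_y = ε·Q_x/P_y = 0.985 × 507/13.45 ≈ 37.13.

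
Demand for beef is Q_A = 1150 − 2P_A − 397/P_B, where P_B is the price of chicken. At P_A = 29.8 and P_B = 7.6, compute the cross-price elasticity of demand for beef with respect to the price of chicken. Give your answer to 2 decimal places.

0.05

At P_A = 29.8 and P_B = 7.6: Q_A = 1038.163.
∂Q_A/∂P_B = 397/P_B² = 6.8733.
ε = (∂Q_A/∂P_B)(P_B/Q_A) = 6.8733 × (7.6/1038.163) ≈ 0.05.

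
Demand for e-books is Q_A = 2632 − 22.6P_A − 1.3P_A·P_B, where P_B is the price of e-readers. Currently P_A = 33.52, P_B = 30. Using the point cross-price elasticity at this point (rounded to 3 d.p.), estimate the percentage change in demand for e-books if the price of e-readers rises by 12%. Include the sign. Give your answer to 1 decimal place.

-27.7%

At P_A = 33.52, P_B = 30: Q_A = 567.168.
∂Q_A/∂P_B = -1.3P_A = -43.5760.
ε = (∂Q_A/∂P_B)(P_B/Q_A) = -43.5760 × 30/567.168 ≈ -2.305.
%ΔQ_A ≈ ε × %ΔP_B = -2.305 × (12%) = -27.7%.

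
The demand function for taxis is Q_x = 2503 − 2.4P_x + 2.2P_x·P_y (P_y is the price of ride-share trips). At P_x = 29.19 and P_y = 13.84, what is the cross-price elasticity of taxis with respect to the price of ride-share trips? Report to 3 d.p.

0.268

At P_x = 29.19 and P_y = 13.84: Q_x = 3321.721.
∂Q_x/∂P_y = 2.2P_x = 2.2(29.19) = 64.2180.
ε = (∂Q_x/∂P_y)(P_y/Q_x) = 64.2180 × (13.84/3321.721) ≈ 0.268.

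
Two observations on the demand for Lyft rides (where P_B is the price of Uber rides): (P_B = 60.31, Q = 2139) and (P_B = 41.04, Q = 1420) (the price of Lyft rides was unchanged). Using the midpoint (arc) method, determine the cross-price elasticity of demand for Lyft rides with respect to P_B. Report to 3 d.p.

ΔQ_A = 1420 − 2139 = -719; ΔP_B = 41.04 − 60.31 = -19.27.
Midpoints: Q̄_A = 1779.5, P̄_B = 50.67.
ε = (ΔQ_A/Q̄_A)/(ΔP_B/P̄_B) = (-719/1779.5)/(-19.27/50.67) ≈ 1.063.
ε > 0: Lyft rides and Uber rides are substitutes.

1.063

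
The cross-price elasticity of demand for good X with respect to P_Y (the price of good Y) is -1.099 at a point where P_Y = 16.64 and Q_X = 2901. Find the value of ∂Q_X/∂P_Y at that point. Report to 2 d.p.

ε = (∂Q_X/∂P_Y)·(P_Y/Q_X) ⇒ ∂Q_X/∂P_Y = ε·Q_X/P_Y = -1.099 × 2901/16.64 ≈ -191.60.

-191.60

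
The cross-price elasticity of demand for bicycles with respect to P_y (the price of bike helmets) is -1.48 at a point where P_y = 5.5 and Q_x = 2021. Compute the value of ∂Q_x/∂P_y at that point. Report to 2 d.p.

ε = (∂Q_x/∂P_y)·(P_y/Q_x) ⇒ ∂Q_x/∂P_y = ε·Q_x/P_y = -1.48 × 2021/5.5 ≈ -543.83.

-543.83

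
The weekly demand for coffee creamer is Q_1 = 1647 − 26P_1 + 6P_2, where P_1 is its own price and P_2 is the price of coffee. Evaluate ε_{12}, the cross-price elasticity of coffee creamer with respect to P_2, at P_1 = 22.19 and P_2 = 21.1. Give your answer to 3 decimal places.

At P_1 = 22.19 and P_2 = 21.1: Q_1 = 1196.66.
∂Q_1/∂P_2 = 6.
ε = (∂Q_1/∂P_2)(P_2/Q_1) = 6 × (21.1/1196.66) ≈ 0.106.
Since ε > 0, coffee creamer and coffee are substitutes.

0.106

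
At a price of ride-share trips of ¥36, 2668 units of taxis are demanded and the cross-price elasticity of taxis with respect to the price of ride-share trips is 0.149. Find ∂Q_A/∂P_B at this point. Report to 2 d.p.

ε = (∂Q_A/∂P_B)·(P_B/Q_A) ⇒ ∂Q_A/∂P_B = ε·Q_A/P_B = 0.149 × 2668/36 ≈ 11.04.

11.04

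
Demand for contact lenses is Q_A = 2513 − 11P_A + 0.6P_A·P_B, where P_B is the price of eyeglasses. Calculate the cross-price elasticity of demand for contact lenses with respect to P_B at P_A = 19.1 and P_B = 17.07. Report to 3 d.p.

0.078

At P_A = 19.1 and P_B = 17.07: Q_A = 2498.522.
∂Q_A/∂P_B = 0.6P_A = 0.6(19.1) = 11.4600.
ε = (∂Q_A/∂P_B)(P_B/Q_A) = 11.4600 × (17.07/2498.522) ≈ 0.078.
ε > 0: substitutes.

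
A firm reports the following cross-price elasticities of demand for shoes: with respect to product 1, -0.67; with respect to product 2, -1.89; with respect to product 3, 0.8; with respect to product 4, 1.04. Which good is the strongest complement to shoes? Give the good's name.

Complements have ε < 0. The most negative value is -1.89 (product 2).

product 2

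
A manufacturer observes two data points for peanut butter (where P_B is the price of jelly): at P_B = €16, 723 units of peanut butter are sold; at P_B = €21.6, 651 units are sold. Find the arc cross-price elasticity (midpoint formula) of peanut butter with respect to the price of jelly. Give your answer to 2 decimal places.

-0.35

ΔQ_A = 651 − 723 = -72; ΔP_B = 21.6 − 16 = 5.6.
Midpoints: Q̄_A = 687.0, P̄_B = 18.80.
ε = (ΔQ_A/Q̄_A)/(ΔP_B/P̄_B) = (-72/687.0)/(5.6/18.80) ≈ -0.35.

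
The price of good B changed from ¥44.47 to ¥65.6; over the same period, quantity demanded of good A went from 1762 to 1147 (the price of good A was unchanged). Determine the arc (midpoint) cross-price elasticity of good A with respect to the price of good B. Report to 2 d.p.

ΔQ_A = 1147 − 1762 = -615; ΔP_B = 65.6 − 44.47 = 21.13.
Midpoints: Q̄_A = 1454.5, P̄_B = 55.03.
ε = (ΔQ_A/Q̄_A)/(ΔP_B/P̄_B) = (-615/1454.5)/(21.13/55.03) ≈ -1.10.

-1.10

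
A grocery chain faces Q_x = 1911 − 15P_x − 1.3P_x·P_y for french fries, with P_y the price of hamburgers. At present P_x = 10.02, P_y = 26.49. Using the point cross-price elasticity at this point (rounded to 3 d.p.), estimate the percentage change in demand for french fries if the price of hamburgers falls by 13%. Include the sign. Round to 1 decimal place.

3.2%

At P_x = 10.02, P_y = 26.49: Q_x = 1415.641.
∂Q_x/∂P_y = -1.3P_x = -13.0260.
ε = (∂Q_x/∂P_y)(P_y/Q_x) = -13.0260 × 26.49/1415.641 ≈ -0.244.
%ΔQ_x ≈ ε × %ΔP_y = -0.244 × (-13%) = 3.2%.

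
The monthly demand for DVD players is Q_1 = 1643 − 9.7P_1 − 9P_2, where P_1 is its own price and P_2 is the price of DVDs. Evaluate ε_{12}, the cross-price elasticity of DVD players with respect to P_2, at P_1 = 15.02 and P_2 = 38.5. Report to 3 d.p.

At P_1 = 15.02 and P_2 = 38.5: Q_1 = 1150.806.
∂Q_1/∂P_2 = -9.
ε = (∂Q_1/∂P_2)(P_2/Q_1) = -9 × (38.5/1150.806) ≈ -0.301.
Since ε < 0, DVD players and DVDs are complements.

-0.301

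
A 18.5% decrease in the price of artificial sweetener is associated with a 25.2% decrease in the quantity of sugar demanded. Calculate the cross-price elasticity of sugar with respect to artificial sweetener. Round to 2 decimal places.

1.36

ε = (%ΔQ of sugar) / (%ΔP of artificial sweetener) = (-25.2%) / (-18.5%) ≈ 1.36.
Positive cross-price elasticity: substitutes.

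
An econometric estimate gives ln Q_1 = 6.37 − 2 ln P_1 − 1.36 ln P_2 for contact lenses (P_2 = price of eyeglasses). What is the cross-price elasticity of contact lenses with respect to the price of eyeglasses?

-1.36

In a log-linear (constant-elasticity) demand function, the coefficient on ln P_2 is the cross-price elasticity.
ε = -1.36. Negative, so contact lenses and eyeglasses are complements.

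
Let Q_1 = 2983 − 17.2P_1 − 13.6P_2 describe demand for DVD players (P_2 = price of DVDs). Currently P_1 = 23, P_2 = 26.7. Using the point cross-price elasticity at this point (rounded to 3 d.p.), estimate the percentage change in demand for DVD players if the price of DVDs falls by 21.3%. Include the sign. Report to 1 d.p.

3.5%

At P_1 = 23, P_2 = 26.7: Q_1 = 2224.28.
∂Q_1/∂P_2 = -13.6.
ε = (∂Q_1/∂P_2)(P_2/Q_1) = -13.6000 × 26.7/2224.28 ≈ -0.163.
%ΔQ_1 ≈ ε × %ΔP_2 = -0.163 × (-21.3%) = 3.5%.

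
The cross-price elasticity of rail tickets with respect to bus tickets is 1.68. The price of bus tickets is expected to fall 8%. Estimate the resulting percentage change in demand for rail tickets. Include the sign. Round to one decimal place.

%ΔQ ≈ ε × %ΔP of bus tickets = 1.68 × (-8%) = -13.4%.

-13.4%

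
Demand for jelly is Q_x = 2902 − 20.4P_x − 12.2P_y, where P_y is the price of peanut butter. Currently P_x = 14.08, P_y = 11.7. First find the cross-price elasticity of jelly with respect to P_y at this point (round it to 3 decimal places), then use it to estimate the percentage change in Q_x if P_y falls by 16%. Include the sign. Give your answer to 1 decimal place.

0.9%

At P_x = 14.08, P_y = 11.7: Q_x = 2472.028.
∂Q_x/∂P_y = -12.2.
ε = (∂Q_x/∂P_y)(P_y/Q_x) = -12.2000 × 11.7/2472.028 ≈ -0.058.
%ΔQ_x ≈ ε × %ΔP_y = -0.058 × (-16%) = 0.9%.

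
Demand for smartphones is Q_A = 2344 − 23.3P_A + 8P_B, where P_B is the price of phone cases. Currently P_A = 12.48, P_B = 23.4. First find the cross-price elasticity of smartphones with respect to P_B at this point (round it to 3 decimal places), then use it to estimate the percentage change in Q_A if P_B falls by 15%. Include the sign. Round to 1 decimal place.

At P_A = 12.48, P_B = 23.4: Q_A = 2240.416.
∂Q_A/∂P_B = 8.
ε = (∂Q_A/∂P_B)(P_B/Q_A) = 8.0000 × 23.4/2240.416 ≈ 0.084.
%ΔQ_A ≈ ε × %ΔP_B = 0.084 × (-15%) = -1.3%.

-1.3%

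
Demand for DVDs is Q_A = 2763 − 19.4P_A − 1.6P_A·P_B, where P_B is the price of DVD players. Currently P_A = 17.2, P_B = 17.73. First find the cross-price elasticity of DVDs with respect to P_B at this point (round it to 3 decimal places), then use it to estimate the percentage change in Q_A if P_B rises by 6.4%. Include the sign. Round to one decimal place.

At P_A = 17.2, P_B = 17.73: Q_A = 1941.390.
∂Q_A/∂P_B = -1.6P_A = -27.5200.
ε = (∂Q_A/∂P_B)(P_B/Q_A) = -27.5200 × 17.73/1941.390 ≈ -0.251.
%ΔQ_A ≈ ε × %ΔP_B = -0.251 × (6.4%) = -1.6%.

-1.6%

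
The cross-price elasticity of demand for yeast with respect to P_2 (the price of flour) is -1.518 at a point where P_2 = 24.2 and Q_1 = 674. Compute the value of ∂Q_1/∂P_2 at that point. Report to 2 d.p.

ε = (∂Q_1/∂P_2)·(P_2/Q_1) ⇒ ∂Q_1/∂P_2 = ε·Q_1/P_2 = -1.518 × 674/24.2 ≈ -42.28.

-42.28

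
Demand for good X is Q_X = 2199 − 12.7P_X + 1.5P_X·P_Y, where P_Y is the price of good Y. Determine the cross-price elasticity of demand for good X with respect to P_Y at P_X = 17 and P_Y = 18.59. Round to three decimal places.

At P_X = 17 and P_Y = 18.59: Q_X = 2457.145.
∂Q_X/∂P_Y = 1.5P_X = 1.5(17) = 25.5000.
ε = (∂Q_X/∂P_Y)(P_Y/Q_X) = 25.5000 × (18.59/2457.145) ≈ 0.193.
ε > 0: substitutes.

0.193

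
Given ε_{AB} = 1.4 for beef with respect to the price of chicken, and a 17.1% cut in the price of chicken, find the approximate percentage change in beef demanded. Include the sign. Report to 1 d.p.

-23.9%

%ΔQ ≈ ε × %ΔP of chicken = 1.4 × (-17.1%) = -23.9%.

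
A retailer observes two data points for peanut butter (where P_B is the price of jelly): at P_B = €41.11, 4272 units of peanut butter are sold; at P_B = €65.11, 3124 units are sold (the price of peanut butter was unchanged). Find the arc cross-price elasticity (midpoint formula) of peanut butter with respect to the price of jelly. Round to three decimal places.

ΔQ_A = 3124 − 4272 = -1148; ΔP_B = 65.11 − 41.11 = 24.
Midpoints: Q̄_A = 3698.0, P̄_B = 53.11.
ε = (ΔQ_A/Q̄_A)/(ΔP_B/P̄_B) = (-1148/3698.0)/(24/53.11) ≈ -0.687.
ε < 0: peanut butter and jelly are complements.

-0.687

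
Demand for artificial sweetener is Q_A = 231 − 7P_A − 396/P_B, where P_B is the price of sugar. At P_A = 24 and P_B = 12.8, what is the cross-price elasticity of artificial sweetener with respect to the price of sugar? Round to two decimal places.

0.96

At P_A = 24 and P_B = 12.8: Q_A = 32.062.
∂Q_A/∂P_B = 396/P_B² = 2.4170.
ε = (∂Q_A/∂P_B)(P_B/Q_A) = 2.4170 × (12.8/32.062) ≈ 0.96.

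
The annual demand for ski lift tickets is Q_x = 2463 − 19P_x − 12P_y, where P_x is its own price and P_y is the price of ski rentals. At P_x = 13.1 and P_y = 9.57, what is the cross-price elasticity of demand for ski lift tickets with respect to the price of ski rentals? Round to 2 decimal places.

At P_x = 13.1 and P_y = 9.57: Q_x = 2099.26.
∂Q_x/∂P_y = -12.
ε = (∂Q_x/∂P_y)(P_y/Q_x) = -12 × (9.57/2099.26) ≈ -0.05.

-0.05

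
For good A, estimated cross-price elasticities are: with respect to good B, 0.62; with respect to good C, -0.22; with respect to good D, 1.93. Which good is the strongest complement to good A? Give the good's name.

Complements have ε < 0. The most negative value is -0.22 (good C).

good C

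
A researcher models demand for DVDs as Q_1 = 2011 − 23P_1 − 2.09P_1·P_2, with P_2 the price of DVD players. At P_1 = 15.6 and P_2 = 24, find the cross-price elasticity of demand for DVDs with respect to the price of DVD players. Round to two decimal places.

At P_1 = 15.6 and P_2 = 24: Q_1 = 869.704.
∂Q_1/∂P_2 = -2.09P_1 = -2.09(15.6) = -32.6040.
ε = (∂Q_1/∂P_2)(P_2/Q_1) = -32.6040 × (24/869.704) ≈ -0.90.

-0.90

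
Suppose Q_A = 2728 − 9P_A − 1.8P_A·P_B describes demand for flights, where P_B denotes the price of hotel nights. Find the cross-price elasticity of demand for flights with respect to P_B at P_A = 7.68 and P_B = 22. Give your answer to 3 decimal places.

-0.129

At P_A = 7.68 and P_B = 22: Q_A = 2354.752.
∂Q_A/∂P_B = -1.8P_A = -1.8(7.68) = -13.8240.
ε = (∂Q_A/∂P_B)(P_B/Q_A) = -13.8240 × (22/2354.752) ≈ -0.129.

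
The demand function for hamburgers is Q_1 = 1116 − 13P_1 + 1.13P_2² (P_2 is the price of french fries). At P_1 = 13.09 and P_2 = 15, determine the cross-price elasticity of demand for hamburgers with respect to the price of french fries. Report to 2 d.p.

At P_1 = 13.09 and P_2 = 15: Q_1 = 1200.08.
∂Q_1/∂P_2 = 2.26P_2 = 2.26(15) = 33.9000.
ε = (∂Q_1/∂P_2)(P_2/Q_1) = 33.9000 × (15/1200.08) ≈ 0.42.
ε > 0: substitutes.

0.42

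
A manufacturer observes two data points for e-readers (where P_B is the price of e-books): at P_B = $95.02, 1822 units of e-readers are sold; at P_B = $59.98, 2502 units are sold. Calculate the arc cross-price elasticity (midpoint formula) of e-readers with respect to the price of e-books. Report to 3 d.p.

ΔQ_A = 2502 − 1822 = 680; ΔP_B = 59.98 − 95.02 = -35.04.
Midpoints: Q̄_A = 2162.0, P̄_B = 77.50.
ε = (ΔQ_A/Q̄_A)/(ΔP_B/P̄_B) = (680/2162.0)/(-35.04/77.50) ≈ -0.696.

-0.696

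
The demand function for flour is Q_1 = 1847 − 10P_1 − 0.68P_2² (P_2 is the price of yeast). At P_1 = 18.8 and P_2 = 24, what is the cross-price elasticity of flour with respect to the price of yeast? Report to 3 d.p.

-0.618

At P_1 = 18.8 and P_2 = 24: Q_1 = 1267.32.
∂Q_1/∂P_2 = -1.36P_2 = -1.36(24) = -32.6400.
ε = (∂Q_1/∂P_2)(P_2/Q_1) = -32.6400 × (24/1267.32) ≈ -0.618.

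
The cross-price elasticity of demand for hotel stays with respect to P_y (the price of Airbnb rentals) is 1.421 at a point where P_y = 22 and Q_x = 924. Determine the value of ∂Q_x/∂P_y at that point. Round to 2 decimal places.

59.68

ε = (∂Q_x/∂P_y)·(P_y/Q_x) ⇒ ∂Q_x/∂P_y = ε·Q_x/P_y = 1.421 × 924/22 ≈ 59.68.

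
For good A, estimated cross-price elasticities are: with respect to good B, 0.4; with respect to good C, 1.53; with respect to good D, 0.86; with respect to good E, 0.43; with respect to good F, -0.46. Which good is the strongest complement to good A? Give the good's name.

Complements have ε < 0. The most negative value is -0.46 (good F).

good F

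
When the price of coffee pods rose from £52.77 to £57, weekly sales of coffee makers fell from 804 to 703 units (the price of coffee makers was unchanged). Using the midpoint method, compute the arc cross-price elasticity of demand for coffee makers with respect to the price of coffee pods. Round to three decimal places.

-1.739

ΔQ_A = 703 − 804 = -101; ΔP_B = 57 − 52.77 = 4.23.
Midpoints: Q̄_A = 753.5, P̄_B = 54.89.
ε = (ΔQ_A/Q̄_A)/(ΔP_B/P̄_B) = (-101/753.5)/(4.23/54.89) ≈ -1.739.
ε < 0: coffee makers and coffee pods are complements.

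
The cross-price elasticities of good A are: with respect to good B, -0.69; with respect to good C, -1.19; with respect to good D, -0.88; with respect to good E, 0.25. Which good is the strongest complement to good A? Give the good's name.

good C

Complements have ε < 0. The most negative value is -1.19 (good C).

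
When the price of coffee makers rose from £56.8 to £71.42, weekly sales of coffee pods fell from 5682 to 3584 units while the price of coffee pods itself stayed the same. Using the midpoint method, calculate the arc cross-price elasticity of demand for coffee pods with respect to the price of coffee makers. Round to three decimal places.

-1.986

ΔQ_A = 3584 − 5682 = -2098; ΔP_B = 71.42 − 56.8 = 14.62.
Midpoints: Q̄_A = 4633.0, P̄_B = 64.11.
ε = (ΔQ_A/Q̄_A)/(ΔP_B/P̄_B) = (-2098/4633.0)/(14.62/64.11) ≈ -1.986.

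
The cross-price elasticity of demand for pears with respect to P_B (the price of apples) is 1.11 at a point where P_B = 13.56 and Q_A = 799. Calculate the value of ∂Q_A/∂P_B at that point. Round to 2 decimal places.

65.40

ε = (∂Q_A/∂P_B)·(P_B/Q_A) ⇒ ∂Q_A/∂P_B = ε·Q_A/P_B = 1.11 × 799/13.56 ≈ 65.40.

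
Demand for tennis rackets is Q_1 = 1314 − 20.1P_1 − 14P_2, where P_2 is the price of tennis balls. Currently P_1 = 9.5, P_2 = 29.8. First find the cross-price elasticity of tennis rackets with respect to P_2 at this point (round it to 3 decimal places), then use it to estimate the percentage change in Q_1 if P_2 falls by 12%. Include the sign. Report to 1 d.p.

At P_1 = 9.5, P_2 = 29.8: Q_1 = 705.85.
∂Q_1/∂P_2 = -14.
ε = (∂Q_1/∂P_2)(P_2/Q_1) = -14.0000 × 29.8/705.85 ≈ -0.591.
%ΔQ_1 ≈ ε × %ΔP_2 = -0.591 × (-12%) = 7.1%.

7.1%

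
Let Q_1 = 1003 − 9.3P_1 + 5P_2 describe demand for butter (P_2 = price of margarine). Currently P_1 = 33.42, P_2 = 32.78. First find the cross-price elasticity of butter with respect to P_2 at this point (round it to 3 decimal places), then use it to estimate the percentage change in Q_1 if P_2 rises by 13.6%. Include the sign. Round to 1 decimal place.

2.6%

At P_1 = 33.42, P_2 = 32.78: Q_1 = 856.094.
∂Q_1/∂P_2 = 5.
ε = (∂Q_1/∂P_2)(P_2/Q_1) = 5.0000 × 32.78/856.094 ≈ 0.191.
%ΔQ_1 ≈ ε × %ΔP_2 = 0.191 × (13.6%) = 2.6%.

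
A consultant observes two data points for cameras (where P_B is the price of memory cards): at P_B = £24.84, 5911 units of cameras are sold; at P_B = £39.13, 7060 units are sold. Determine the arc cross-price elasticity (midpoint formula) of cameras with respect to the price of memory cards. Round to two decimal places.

ΔQ_A = 7060 − 5911 = 1149; ΔP_B = 39.13 − 24.84 = 14.29.
Midpoints: Q̄_A = 6485.5, P̄_B = 31.98.
ε = (ΔQ_A/Q̄_A)/(ΔP_B/P̄_B) = (1149/6485.5)/(14.29/31.98) ≈ 0.40.
ε > 0: cameras and memory cards are substitutes.

0.40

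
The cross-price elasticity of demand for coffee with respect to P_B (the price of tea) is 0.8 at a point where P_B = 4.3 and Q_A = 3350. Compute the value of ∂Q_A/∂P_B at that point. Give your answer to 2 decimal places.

623.26

ε = (∂Q_A/∂P_B)·(P_B/Q_A) ⇒ ∂Q_A/∂P_B = ε·Q_A/P_B = 0.8 × 3350/4.3 ≈ 623.26.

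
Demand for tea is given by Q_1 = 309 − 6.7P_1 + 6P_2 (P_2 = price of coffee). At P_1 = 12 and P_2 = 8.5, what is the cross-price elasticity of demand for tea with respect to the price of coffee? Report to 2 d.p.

0.18

At P_1 = 12 and P_2 = 8.5: Q_1 = 279.6.
∂Q_1/∂P_2 = 6.
ε = (∂Q_1/∂P_2)(P_2/Q_1) = 6 × (8.5/279.6) ≈ 0.18.
Since ε > 0, tea and coffee are substitutes.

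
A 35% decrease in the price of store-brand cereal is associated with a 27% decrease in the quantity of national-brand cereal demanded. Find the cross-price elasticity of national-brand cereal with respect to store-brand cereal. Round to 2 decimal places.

0.77

ε = (%ΔQ of national-brand cereal) / (%ΔP of store-brand cereal) = (-27%) / (-35%) ≈ 0.77.
Positive cross-price elasticity: substitutes.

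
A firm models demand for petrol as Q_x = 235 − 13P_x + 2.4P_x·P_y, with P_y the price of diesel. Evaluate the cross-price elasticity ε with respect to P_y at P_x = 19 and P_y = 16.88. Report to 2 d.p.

At P_x = 19 and P_y = 16.88: Q_x = 757.728.
∂Q_x/∂P_y = 2.4P_x = 2.4(19) = 45.6000.
ε = (∂Q_x/∂P_y)(P_y/Q_x) = 45.6000 × (16.88/757.728) ≈ 1.02.

1.02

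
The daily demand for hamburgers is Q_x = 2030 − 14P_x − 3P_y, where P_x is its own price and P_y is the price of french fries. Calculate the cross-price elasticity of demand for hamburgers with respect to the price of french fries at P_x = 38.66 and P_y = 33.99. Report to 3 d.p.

At P_x = 38.66 and P_y = 33.99: Q_x = 1386.79.
∂Q_x/∂P_y = -3.
ε = (∂Q_x/∂P_y)(P_y/Q_x) = -3 × (33.99/1386.79) ≈ -0.074.
Since ε < 0, hamburgers and french fries are complements.

-0.074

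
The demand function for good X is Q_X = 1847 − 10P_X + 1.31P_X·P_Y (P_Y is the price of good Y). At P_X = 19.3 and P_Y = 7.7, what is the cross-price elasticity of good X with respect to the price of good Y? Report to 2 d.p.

0.11

At P_X = 19.3 and P_Y = 7.7: Q_X = 1848.679.
∂Q_X/∂P_Y = 1.31P_X = 1.31(19.3) = 25.2830.
ε = (∂Q_X/∂P_Y)(P_Y/Q_X) = 25.2830 × (7.7/1848.679) ≈ 0.11.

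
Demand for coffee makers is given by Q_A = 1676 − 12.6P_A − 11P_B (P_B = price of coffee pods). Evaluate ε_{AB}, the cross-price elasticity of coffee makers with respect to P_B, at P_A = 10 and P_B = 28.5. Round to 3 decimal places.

-0.254

At P_A = 10 and P_B = 28.5: Q_A = 1236.5.
∂Q_A/∂P_B = -11.
ε = (∂Q_A/∂P_B)(P_B/Q_A) = -11 × (28.5/1236.5) ≈ -0.254.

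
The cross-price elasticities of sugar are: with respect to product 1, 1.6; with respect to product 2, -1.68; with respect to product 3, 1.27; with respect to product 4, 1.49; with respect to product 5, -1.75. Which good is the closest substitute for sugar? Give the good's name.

Substitutes have ε > 0. Among the positive values, 1.6 (product 1) is largest.

product 1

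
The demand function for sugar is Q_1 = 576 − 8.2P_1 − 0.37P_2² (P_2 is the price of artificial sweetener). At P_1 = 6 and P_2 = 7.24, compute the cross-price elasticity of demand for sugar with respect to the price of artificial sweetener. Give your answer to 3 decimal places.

-0.076

At P_1 = 6 and P_2 = 7.24: Q_1 = 507.405.
∂Q_1/∂P_2 = -0.74P_2 = -0.74(7.24) = -5.3576.
ε = (∂Q_1/∂P_2)(P_2/Q_1) = -5.3576 × (7.24/507.405) ≈ -0.076.
ε < 0: complements.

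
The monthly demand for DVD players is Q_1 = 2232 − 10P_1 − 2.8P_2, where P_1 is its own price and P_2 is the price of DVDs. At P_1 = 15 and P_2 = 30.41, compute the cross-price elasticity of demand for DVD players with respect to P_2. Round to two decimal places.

-0.04

At P_1 = 15 and P_2 = 30.41: Q_1 = 1996.852.
∂Q_1/∂P_2 = -2.8.
ε = (∂Q_1/∂P_2)(P_2/Q_1) = -2.8 × (30.41/1996.852) ≈ -0.04.
Since ε < 0, DVD players and DVDs are complements.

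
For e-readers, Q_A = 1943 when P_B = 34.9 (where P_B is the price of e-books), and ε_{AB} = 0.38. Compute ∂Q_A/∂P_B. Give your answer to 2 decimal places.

21.16

ε = (∂Q_A/∂P_B)·(P_B/Q_A) ⇒ ∂Q_A/∂P_B = ε·Q_A/P_B = 0.38 × 1943/34.9 ≈ 21.16.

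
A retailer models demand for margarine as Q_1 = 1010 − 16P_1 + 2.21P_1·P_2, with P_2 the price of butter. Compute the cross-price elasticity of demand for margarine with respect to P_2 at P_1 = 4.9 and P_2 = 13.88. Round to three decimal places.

0.139

At P_1 = 4.9 and P_2 = 13.88: Q_1 = 1081.907.
∂Q_1/∂P_2 = 2.21P_1 = 2.21(4.9) = 10.8290.
ε = (∂Q_1/∂P_2)(P_2/Q_1) = 10.8290 × (13.88/1081.907) ≈ 0.139.
ε > 0: substitutes.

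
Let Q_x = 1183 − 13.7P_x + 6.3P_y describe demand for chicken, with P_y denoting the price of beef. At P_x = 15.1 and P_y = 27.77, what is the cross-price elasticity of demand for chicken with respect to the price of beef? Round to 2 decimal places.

0.15

At P_x = 15.1 and P_y = 27.77: Q_x = 1151.081.
∂Q_x/∂P_y = 6.3.
ε = (∂Q_x/∂P_y)(P_y/Q_x) = 6.3 × (27.77/1151.081) ≈ 0.15.
Since ε > 0, chicken and beef are substitutes.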